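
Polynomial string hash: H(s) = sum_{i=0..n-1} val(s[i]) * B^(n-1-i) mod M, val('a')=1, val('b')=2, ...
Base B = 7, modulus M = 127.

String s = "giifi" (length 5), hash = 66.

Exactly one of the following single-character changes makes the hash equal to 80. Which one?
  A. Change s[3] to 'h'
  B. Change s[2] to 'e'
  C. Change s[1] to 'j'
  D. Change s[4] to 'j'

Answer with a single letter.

Option A: s[3]='f'->'h', delta=(8-6)*7^1 mod 127 = 14, hash=66+14 mod 127 = 80 <-- target
Option B: s[2]='i'->'e', delta=(5-9)*7^2 mod 127 = 58, hash=66+58 mod 127 = 124
Option C: s[1]='i'->'j', delta=(10-9)*7^3 mod 127 = 89, hash=66+89 mod 127 = 28
Option D: s[4]='i'->'j', delta=(10-9)*7^0 mod 127 = 1, hash=66+1 mod 127 = 67

Answer: A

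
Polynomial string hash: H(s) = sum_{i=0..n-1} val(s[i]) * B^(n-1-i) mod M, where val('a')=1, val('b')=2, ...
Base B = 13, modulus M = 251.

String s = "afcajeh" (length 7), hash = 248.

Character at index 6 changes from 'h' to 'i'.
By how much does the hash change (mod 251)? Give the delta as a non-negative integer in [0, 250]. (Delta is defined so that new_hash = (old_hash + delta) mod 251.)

Delta formula: (val(new) - val(old)) * B^(n-1-k) mod M
  val('i') - val('h') = 9 - 8 = 1
  B^(n-1-k) = 13^0 mod 251 = 1
  Delta = 1 * 1 mod 251 = 1

Answer: 1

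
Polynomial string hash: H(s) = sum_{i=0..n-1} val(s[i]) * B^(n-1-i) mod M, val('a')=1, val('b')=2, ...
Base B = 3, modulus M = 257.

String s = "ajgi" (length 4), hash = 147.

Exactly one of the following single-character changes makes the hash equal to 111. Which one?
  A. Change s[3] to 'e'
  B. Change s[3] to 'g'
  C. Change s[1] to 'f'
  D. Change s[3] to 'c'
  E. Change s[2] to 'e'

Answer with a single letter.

Answer: C

Derivation:
Option A: s[3]='i'->'e', delta=(5-9)*3^0 mod 257 = 253, hash=147+253 mod 257 = 143
Option B: s[3]='i'->'g', delta=(7-9)*3^0 mod 257 = 255, hash=147+255 mod 257 = 145
Option C: s[1]='j'->'f', delta=(6-10)*3^2 mod 257 = 221, hash=147+221 mod 257 = 111 <-- target
Option D: s[3]='i'->'c', delta=(3-9)*3^0 mod 257 = 251, hash=147+251 mod 257 = 141
Option E: s[2]='g'->'e', delta=(5-7)*3^1 mod 257 = 251, hash=147+251 mod 257 = 141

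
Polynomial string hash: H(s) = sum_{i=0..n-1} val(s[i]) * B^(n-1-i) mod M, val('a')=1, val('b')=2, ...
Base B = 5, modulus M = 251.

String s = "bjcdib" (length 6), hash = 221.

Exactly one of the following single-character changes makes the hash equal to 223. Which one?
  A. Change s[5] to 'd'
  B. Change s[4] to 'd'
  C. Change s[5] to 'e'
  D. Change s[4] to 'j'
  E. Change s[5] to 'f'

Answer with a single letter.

Option A: s[5]='b'->'d', delta=(4-2)*5^0 mod 251 = 2, hash=221+2 mod 251 = 223 <-- target
Option B: s[4]='i'->'d', delta=(4-9)*5^1 mod 251 = 226, hash=221+226 mod 251 = 196
Option C: s[5]='b'->'e', delta=(5-2)*5^0 mod 251 = 3, hash=221+3 mod 251 = 224
Option D: s[4]='i'->'j', delta=(10-9)*5^1 mod 251 = 5, hash=221+5 mod 251 = 226
Option E: s[5]='b'->'f', delta=(6-2)*5^0 mod 251 = 4, hash=221+4 mod 251 = 225

Answer: A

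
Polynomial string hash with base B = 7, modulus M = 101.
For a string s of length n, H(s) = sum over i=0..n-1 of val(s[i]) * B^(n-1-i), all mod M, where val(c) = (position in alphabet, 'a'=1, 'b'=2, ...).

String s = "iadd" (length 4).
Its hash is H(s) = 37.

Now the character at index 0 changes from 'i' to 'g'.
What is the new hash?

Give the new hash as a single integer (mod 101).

Answer: 58

Derivation:
val('i') = 9, val('g') = 7
Position k = 0, exponent = n-1-k = 3
B^3 mod M = 7^3 mod 101 = 40
Delta = (7 - 9) * 40 mod 101 = 21
New hash = (37 + 21) mod 101 = 58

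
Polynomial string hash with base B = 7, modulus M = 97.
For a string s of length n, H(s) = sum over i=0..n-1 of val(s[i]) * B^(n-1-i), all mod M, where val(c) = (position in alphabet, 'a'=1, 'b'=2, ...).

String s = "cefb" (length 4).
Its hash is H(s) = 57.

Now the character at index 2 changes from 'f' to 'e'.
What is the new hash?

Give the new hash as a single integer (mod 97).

val('f') = 6, val('e') = 5
Position k = 2, exponent = n-1-k = 1
B^1 mod M = 7^1 mod 97 = 7
Delta = (5 - 6) * 7 mod 97 = 90
New hash = (57 + 90) mod 97 = 50

Answer: 50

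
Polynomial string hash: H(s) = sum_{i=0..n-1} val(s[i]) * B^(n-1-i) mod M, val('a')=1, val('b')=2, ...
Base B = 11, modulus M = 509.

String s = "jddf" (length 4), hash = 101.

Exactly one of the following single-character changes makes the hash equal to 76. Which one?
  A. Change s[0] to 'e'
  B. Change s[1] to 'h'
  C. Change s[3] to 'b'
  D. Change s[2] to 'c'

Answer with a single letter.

Option A: s[0]='j'->'e', delta=(5-10)*11^3 mod 509 = 471, hash=101+471 mod 509 = 63
Option B: s[1]='d'->'h', delta=(8-4)*11^2 mod 509 = 484, hash=101+484 mod 509 = 76 <-- target
Option C: s[3]='f'->'b', delta=(2-6)*11^0 mod 509 = 505, hash=101+505 mod 509 = 97
Option D: s[2]='d'->'c', delta=(3-4)*11^1 mod 509 = 498, hash=101+498 mod 509 = 90

Answer: B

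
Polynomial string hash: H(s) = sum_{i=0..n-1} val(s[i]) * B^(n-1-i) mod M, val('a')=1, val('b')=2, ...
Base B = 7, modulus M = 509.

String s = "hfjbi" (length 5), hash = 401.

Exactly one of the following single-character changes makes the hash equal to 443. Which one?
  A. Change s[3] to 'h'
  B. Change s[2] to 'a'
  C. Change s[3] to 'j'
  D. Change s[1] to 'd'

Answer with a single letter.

Option A: s[3]='b'->'h', delta=(8-2)*7^1 mod 509 = 42, hash=401+42 mod 509 = 443 <-- target
Option B: s[2]='j'->'a', delta=(1-10)*7^2 mod 509 = 68, hash=401+68 mod 509 = 469
Option C: s[3]='b'->'j', delta=(10-2)*7^1 mod 509 = 56, hash=401+56 mod 509 = 457
Option D: s[1]='f'->'d', delta=(4-6)*7^3 mod 509 = 332, hash=401+332 mod 509 = 224

Answer: A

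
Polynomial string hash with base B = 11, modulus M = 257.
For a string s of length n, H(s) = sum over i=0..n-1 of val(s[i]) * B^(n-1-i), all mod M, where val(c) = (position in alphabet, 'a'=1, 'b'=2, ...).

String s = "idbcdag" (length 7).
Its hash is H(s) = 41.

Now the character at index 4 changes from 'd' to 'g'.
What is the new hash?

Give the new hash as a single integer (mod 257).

Answer: 147

Derivation:
val('d') = 4, val('g') = 7
Position k = 4, exponent = n-1-k = 2
B^2 mod M = 11^2 mod 257 = 121
Delta = (7 - 4) * 121 mod 257 = 106
New hash = (41 + 106) mod 257 = 147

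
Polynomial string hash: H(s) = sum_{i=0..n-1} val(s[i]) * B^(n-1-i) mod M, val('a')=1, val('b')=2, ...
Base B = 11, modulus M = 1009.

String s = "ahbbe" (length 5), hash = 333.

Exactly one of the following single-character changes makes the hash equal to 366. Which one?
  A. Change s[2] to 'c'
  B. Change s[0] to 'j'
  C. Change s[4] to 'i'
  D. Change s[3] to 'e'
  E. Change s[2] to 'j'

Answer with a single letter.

Option A: s[2]='b'->'c', delta=(3-2)*11^2 mod 1009 = 121, hash=333+121 mod 1009 = 454
Option B: s[0]='a'->'j', delta=(10-1)*11^4 mod 1009 = 599, hash=333+599 mod 1009 = 932
Option C: s[4]='e'->'i', delta=(9-5)*11^0 mod 1009 = 4, hash=333+4 mod 1009 = 337
Option D: s[3]='b'->'e', delta=(5-2)*11^1 mod 1009 = 33, hash=333+33 mod 1009 = 366 <-- target
Option E: s[2]='b'->'j', delta=(10-2)*11^2 mod 1009 = 968, hash=333+968 mod 1009 = 292

Answer: D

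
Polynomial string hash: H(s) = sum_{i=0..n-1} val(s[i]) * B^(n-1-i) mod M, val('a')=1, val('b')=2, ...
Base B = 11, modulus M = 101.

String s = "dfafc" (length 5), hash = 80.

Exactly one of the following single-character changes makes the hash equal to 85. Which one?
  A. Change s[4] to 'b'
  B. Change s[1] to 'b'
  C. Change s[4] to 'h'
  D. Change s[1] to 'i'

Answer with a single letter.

Option A: s[4]='c'->'b', delta=(2-3)*11^0 mod 101 = 100, hash=80+100 mod 101 = 79
Option B: s[1]='f'->'b', delta=(2-6)*11^3 mod 101 = 29, hash=80+29 mod 101 = 8
Option C: s[4]='c'->'h', delta=(8-3)*11^0 mod 101 = 5, hash=80+5 mod 101 = 85 <-- target
Option D: s[1]='f'->'i', delta=(9-6)*11^3 mod 101 = 54, hash=80+54 mod 101 = 33

Answer: C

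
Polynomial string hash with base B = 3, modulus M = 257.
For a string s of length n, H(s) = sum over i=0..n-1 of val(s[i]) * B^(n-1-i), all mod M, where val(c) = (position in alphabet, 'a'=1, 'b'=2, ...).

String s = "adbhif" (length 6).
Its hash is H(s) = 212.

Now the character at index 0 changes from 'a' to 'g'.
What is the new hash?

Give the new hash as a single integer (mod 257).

Answer: 128

Derivation:
val('a') = 1, val('g') = 7
Position k = 0, exponent = n-1-k = 5
B^5 mod M = 3^5 mod 257 = 243
Delta = (7 - 1) * 243 mod 257 = 173
New hash = (212 + 173) mod 257 = 128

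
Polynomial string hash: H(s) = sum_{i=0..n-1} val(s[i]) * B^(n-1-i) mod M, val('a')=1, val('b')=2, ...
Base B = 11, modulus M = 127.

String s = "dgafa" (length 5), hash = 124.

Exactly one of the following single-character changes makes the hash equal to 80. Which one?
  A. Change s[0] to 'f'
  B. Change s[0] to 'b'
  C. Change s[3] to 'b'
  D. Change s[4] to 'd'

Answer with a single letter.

Answer: C

Derivation:
Option A: s[0]='d'->'f', delta=(6-4)*11^4 mod 127 = 72, hash=124+72 mod 127 = 69
Option B: s[0]='d'->'b', delta=(2-4)*11^4 mod 127 = 55, hash=124+55 mod 127 = 52
Option C: s[3]='f'->'b', delta=(2-6)*11^1 mod 127 = 83, hash=124+83 mod 127 = 80 <-- target
Option D: s[4]='a'->'d', delta=(4-1)*11^0 mod 127 = 3, hash=124+3 mod 127 = 0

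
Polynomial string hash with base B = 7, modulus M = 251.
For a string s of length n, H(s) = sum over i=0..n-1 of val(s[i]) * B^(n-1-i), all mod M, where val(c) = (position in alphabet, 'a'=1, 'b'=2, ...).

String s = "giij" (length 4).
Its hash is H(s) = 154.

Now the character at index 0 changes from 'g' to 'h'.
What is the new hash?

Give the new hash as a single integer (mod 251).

Answer: 246

Derivation:
val('g') = 7, val('h') = 8
Position k = 0, exponent = n-1-k = 3
B^3 mod M = 7^3 mod 251 = 92
Delta = (8 - 7) * 92 mod 251 = 92
New hash = (154 + 92) mod 251 = 246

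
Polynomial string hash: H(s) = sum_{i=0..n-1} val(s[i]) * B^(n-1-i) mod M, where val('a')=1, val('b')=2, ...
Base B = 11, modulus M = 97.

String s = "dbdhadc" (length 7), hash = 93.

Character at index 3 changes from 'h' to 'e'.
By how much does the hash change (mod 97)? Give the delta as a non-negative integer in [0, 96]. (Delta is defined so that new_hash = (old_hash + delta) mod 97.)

Delta formula: (val(new) - val(old)) * B^(n-1-k) mod M
  val('e') - val('h') = 5 - 8 = -3
  B^(n-1-k) = 11^3 mod 97 = 70
  Delta = -3 * 70 mod 97 = 81

Answer: 81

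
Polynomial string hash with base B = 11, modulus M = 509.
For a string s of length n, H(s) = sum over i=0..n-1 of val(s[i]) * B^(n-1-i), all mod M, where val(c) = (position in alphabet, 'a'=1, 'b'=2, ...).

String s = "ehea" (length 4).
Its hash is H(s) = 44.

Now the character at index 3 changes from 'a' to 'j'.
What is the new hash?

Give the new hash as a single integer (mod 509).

val('a') = 1, val('j') = 10
Position k = 3, exponent = n-1-k = 0
B^0 mod M = 11^0 mod 509 = 1
Delta = (10 - 1) * 1 mod 509 = 9
New hash = (44 + 9) mod 509 = 53

Answer: 53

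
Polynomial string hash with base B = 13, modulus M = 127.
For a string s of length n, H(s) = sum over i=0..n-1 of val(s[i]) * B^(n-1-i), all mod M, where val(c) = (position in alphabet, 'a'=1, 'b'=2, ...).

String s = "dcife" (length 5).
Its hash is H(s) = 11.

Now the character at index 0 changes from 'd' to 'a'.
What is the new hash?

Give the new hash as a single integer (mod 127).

val('d') = 4, val('a') = 1
Position k = 0, exponent = n-1-k = 4
B^4 mod M = 13^4 mod 127 = 113
Delta = (1 - 4) * 113 mod 127 = 42
New hash = (11 + 42) mod 127 = 53

Answer: 53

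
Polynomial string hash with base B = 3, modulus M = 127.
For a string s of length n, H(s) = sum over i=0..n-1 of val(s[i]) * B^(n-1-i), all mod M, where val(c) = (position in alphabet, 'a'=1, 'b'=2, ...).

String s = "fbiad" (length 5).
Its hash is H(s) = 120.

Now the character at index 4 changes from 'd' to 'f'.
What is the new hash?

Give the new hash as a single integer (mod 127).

val('d') = 4, val('f') = 6
Position k = 4, exponent = n-1-k = 0
B^0 mod M = 3^0 mod 127 = 1
Delta = (6 - 4) * 1 mod 127 = 2
New hash = (120 + 2) mod 127 = 122

Answer: 122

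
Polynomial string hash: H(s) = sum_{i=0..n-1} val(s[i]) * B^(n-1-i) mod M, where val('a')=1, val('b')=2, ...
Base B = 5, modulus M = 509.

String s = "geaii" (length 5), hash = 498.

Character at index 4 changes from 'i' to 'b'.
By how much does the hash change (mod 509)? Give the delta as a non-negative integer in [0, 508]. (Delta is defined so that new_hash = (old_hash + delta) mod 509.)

Delta formula: (val(new) - val(old)) * B^(n-1-k) mod M
  val('b') - val('i') = 2 - 9 = -7
  B^(n-1-k) = 5^0 mod 509 = 1
  Delta = -7 * 1 mod 509 = 502

Answer: 502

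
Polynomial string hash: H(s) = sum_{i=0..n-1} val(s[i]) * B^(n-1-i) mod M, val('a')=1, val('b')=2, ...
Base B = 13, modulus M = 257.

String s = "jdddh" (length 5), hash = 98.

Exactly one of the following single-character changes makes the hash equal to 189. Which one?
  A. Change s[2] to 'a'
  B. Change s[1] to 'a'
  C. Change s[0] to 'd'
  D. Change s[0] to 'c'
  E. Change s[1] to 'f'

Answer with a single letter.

Answer: B

Derivation:
Option A: s[2]='d'->'a', delta=(1-4)*13^2 mod 257 = 7, hash=98+7 mod 257 = 105
Option B: s[1]='d'->'a', delta=(1-4)*13^3 mod 257 = 91, hash=98+91 mod 257 = 189 <-- target
Option C: s[0]='j'->'d', delta=(4-10)*13^4 mod 257 = 53, hash=98+53 mod 257 = 151
Option D: s[0]='j'->'c', delta=(3-10)*13^4 mod 257 = 19, hash=98+19 mod 257 = 117
Option E: s[1]='d'->'f', delta=(6-4)*13^3 mod 257 = 25, hash=98+25 mod 257 = 123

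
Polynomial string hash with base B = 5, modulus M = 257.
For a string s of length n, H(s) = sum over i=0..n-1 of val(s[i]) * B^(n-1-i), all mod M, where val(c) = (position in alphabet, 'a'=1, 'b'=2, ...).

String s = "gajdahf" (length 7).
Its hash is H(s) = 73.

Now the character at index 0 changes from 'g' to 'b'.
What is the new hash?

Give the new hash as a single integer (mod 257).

Answer: 76

Derivation:
val('g') = 7, val('b') = 2
Position k = 0, exponent = n-1-k = 6
B^6 mod M = 5^6 mod 257 = 205
Delta = (2 - 7) * 205 mod 257 = 3
New hash = (73 + 3) mod 257 = 76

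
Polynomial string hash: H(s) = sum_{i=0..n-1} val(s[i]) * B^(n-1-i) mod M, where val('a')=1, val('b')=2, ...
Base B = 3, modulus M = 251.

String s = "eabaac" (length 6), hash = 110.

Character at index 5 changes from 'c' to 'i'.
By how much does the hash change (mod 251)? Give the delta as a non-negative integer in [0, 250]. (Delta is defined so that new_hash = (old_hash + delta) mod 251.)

Answer: 6

Derivation:
Delta formula: (val(new) - val(old)) * B^(n-1-k) mod M
  val('i') - val('c') = 9 - 3 = 6
  B^(n-1-k) = 3^0 mod 251 = 1
  Delta = 6 * 1 mod 251 = 6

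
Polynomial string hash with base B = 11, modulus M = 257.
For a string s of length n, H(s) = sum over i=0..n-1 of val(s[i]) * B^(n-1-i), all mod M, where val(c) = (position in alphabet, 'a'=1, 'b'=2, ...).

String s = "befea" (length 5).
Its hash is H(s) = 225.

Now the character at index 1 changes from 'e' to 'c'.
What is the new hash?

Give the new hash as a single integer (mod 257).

Answer: 133

Derivation:
val('e') = 5, val('c') = 3
Position k = 1, exponent = n-1-k = 3
B^3 mod M = 11^3 mod 257 = 46
Delta = (3 - 5) * 46 mod 257 = 165
New hash = (225 + 165) mod 257 = 133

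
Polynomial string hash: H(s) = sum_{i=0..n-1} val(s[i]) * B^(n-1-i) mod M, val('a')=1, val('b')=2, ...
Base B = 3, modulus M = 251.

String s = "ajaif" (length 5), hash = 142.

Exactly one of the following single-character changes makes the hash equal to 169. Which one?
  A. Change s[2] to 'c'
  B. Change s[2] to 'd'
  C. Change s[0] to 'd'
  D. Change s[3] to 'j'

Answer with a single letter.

Answer: B

Derivation:
Option A: s[2]='a'->'c', delta=(3-1)*3^2 mod 251 = 18, hash=142+18 mod 251 = 160
Option B: s[2]='a'->'d', delta=(4-1)*3^2 mod 251 = 27, hash=142+27 mod 251 = 169 <-- target
Option C: s[0]='a'->'d', delta=(4-1)*3^4 mod 251 = 243, hash=142+243 mod 251 = 134
Option D: s[3]='i'->'j', delta=(10-9)*3^1 mod 251 = 3, hash=142+3 mod 251 = 145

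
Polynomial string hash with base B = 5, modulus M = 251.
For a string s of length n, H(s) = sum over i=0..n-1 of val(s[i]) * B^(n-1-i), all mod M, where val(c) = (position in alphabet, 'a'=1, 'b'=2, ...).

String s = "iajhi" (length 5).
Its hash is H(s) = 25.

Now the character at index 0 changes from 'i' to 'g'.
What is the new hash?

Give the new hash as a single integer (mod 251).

Answer: 30

Derivation:
val('i') = 9, val('g') = 7
Position k = 0, exponent = n-1-k = 4
B^4 mod M = 5^4 mod 251 = 123
Delta = (7 - 9) * 123 mod 251 = 5
New hash = (25 + 5) mod 251 = 30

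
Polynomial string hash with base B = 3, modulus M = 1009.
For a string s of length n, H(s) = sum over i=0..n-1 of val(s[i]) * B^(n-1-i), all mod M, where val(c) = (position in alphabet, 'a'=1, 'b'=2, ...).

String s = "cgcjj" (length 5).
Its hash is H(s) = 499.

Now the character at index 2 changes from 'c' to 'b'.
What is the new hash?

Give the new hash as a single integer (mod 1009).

Answer: 490

Derivation:
val('c') = 3, val('b') = 2
Position k = 2, exponent = n-1-k = 2
B^2 mod M = 3^2 mod 1009 = 9
Delta = (2 - 3) * 9 mod 1009 = 1000
New hash = (499 + 1000) mod 1009 = 490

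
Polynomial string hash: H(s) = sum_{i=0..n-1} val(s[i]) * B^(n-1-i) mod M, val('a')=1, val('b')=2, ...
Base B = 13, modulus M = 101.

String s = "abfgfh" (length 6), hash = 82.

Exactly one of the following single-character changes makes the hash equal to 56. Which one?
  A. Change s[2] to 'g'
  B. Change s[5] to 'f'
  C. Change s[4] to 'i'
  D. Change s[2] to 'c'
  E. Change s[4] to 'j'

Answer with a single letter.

Answer: D

Derivation:
Option A: s[2]='f'->'g', delta=(7-6)*13^3 mod 101 = 76, hash=82+76 mod 101 = 57
Option B: s[5]='h'->'f', delta=(6-8)*13^0 mod 101 = 99, hash=82+99 mod 101 = 80
Option C: s[4]='f'->'i', delta=(9-6)*13^1 mod 101 = 39, hash=82+39 mod 101 = 20
Option D: s[2]='f'->'c', delta=(3-6)*13^3 mod 101 = 75, hash=82+75 mod 101 = 56 <-- target
Option E: s[4]='f'->'j', delta=(10-6)*13^1 mod 101 = 52, hash=82+52 mod 101 = 33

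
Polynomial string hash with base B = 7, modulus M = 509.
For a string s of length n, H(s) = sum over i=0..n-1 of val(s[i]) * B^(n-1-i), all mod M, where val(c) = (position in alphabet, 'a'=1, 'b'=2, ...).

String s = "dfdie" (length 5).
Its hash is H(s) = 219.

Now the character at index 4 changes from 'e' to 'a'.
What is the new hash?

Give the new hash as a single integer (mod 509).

Answer: 215

Derivation:
val('e') = 5, val('a') = 1
Position k = 4, exponent = n-1-k = 0
B^0 mod M = 7^0 mod 509 = 1
Delta = (1 - 5) * 1 mod 509 = 505
New hash = (219 + 505) mod 509 = 215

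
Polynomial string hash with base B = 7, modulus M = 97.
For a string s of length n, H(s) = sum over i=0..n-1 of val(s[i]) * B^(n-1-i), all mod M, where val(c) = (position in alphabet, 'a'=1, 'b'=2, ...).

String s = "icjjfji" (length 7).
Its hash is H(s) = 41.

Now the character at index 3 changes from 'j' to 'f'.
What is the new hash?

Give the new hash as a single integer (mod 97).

val('j') = 10, val('f') = 6
Position k = 3, exponent = n-1-k = 3
B^3 mod M = 7^3 mod 97 = 52
Delta = (6 - 10) * 52 mod 97 = 83
New hash = (41 + 83) mod 97 = 27

Answer: 27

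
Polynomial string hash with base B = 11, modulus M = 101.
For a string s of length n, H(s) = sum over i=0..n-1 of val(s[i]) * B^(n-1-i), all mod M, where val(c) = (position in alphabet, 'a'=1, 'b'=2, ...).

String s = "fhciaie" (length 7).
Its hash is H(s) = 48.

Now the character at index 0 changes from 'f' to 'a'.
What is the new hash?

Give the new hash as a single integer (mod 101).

val('f') = 6, val('a') = 1
Position k = 0, exponent = n-1-k = 6
B^6 mod M = 11^6 mod 101 = 21
Delta = (1 - 6) * 21 mod 101 = 97
New hash = (48 + 97) mod 101 = 44

Answer: 44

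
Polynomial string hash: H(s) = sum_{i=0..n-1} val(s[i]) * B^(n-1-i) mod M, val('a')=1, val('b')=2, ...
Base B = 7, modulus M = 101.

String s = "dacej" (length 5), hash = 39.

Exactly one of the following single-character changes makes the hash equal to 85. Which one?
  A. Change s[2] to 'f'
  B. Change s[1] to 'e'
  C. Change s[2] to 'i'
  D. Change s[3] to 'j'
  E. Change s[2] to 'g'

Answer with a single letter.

Option A: s[2]='c'->'f', delta=(6-3)*7^2 mod 101 = 46, hash=39+46 mod 101 = 85 <-- target
Option B: s[1]='a'->'e', delta=(5-1)*7^3 mod 101 = 59, hash=39+59 mod 101 = 98
Option C: s[2]='c'->'i', delta=(9-3)*7^2 mod 101 = 92, hash=39+92 mod 101 = 30
Option D: s[3]='e'->'j', delta=(10-5)*7^1 mod 101 = 35, hash=39+35 mod 101 = 74
Option E: s[2]='c'->'g', delta=(7-3)*7^2 mod 101 = 95, hash=39+95 mod 101 = 33

Answer: A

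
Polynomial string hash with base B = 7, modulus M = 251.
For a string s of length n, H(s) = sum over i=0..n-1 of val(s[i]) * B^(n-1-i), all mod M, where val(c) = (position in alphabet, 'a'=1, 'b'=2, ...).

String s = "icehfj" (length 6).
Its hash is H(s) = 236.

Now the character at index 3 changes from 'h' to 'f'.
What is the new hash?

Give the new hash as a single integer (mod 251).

val('h') = 8, val('f') = 6
Position k = 3, exponent = n-1-k = 2
B^2 mod M = 7^2 mod 251 = 49
Delta = (6 - 8) * 49 mod 251 = 153
New hash = (236 + 153) mod 251 = 138

Answer: 138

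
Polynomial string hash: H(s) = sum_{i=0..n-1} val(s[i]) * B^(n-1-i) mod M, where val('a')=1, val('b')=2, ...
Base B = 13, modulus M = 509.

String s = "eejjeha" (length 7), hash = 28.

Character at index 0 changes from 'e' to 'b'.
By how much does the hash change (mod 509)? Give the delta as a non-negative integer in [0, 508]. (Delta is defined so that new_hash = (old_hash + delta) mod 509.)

Answer: 114

Derivation:
Delta formula: (val(new) - val(old)) * B^(n-1-k) mod M
  val('b') - val('e') = 2 - 5 = -3
  B^(n-1-k) = 13^6 mod 509 = 471
  Delta = -3 * 471 mod 509 = 114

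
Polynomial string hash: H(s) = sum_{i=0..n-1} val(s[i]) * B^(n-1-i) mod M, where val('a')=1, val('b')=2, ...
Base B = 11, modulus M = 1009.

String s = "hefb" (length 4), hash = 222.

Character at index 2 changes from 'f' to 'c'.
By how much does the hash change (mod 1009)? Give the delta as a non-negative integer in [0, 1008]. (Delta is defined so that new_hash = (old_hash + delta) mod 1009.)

Answer: 976

Derivation:
Delta formula: (val(new) - val(old)) * B^(n-1-k) mod M
  val('c') - val('f') = 3 - 6 = -3
  B^(n-1-k) = 11^1 mod 1009 = 11
  Delta = -3 * 11 mod 1009 = 976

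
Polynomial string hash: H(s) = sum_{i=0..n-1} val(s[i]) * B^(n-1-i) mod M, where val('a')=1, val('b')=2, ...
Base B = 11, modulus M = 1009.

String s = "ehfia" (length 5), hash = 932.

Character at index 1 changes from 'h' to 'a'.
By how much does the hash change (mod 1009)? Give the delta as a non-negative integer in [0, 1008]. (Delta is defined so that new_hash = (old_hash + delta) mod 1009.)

Delta formula: (val(new) - val(old)) * B^(n-1-k) mod M
  val('a') - val('h') = 1 - 8 = -7
  B^(n-1-k) = 11^3 mod 1009 = 322
  Delta = -7 * 322 mod 1009 = 773

Answer: 773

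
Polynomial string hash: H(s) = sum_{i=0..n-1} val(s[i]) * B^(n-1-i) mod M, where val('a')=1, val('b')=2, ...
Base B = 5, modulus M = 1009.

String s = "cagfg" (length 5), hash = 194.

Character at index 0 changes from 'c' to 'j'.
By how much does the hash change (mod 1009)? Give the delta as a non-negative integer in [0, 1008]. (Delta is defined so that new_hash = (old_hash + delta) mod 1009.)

Answer: 339

Derivation:
Delta formula: (val(new) - val(old)) * B^(n-1-k) mod M
  val('j') - val('c') = 10 - 3 = 7
  B^(n-1-k) = 5^4 mod 1009 = 625
  Delta = 7 * 625 mod 1009 = 339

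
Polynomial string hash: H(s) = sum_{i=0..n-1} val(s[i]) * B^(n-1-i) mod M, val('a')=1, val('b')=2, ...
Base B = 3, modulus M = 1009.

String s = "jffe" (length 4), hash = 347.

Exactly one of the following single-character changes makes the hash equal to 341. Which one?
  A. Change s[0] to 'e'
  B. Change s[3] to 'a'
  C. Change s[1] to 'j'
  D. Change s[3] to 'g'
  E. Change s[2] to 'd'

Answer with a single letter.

Option A: s[0]='j'->'e', delta=(5-10)*3^3 mod 1009 = 874, hash=347+874 mod 1009 = 212
Option B: s[3]='e'->'a', delta=(1-5)*3^0 mod 1009 = 1005, hash=347+1005 mod 1009 = 343
Option C: s[1]='f'->'j', delta=(10-6)*3^2 mod 1009 = 36, hash=347+36 mod 1009 = 383
Option D: s[3]='e'->'g', delta=(7-5)*3^0 mod 1009 = 2, hash=347+2 mod 1009 = 349
Option E: s[2]='f'->'d', delta=(4-6)*3^1 mod 1009 = 1003, hash=347+1003 mod 1009 = 341 <-- target

Answer: E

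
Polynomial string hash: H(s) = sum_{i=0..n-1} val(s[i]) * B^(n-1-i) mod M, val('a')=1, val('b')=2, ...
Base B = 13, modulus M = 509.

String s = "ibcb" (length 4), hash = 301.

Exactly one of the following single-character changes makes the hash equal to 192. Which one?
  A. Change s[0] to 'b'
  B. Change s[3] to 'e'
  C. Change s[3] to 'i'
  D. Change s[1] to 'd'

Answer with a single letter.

Option A: s[0]='i'->'b', delta=(2-9)*13^3 mod 509 = 400, hash=301+400 mod 509 = 192 <-- target
Option B: s[3]='b'->'e', delta=(5-2)*13^0 mod 509 = 3, hash=301+3 mod 509 = 304
Option C: s[3]='b'->'i', delta=(9-2)*13^0 mod 509 = 7, hash=301+7 mod 509 = 308
Option D: s[1]='b'->'d', delta=(4-2)*13^2 mod 509 = 338, hash=301+338 mod 509 = 130

Answer: A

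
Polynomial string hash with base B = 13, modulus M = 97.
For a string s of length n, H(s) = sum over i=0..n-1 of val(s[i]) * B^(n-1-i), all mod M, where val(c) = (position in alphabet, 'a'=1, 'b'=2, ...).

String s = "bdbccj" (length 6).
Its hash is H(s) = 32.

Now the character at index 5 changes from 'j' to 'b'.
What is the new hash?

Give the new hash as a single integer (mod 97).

val('j') = 10, val('b') = 2
Position k = 5, exponent = n-1-k = 0
B^0 mod M = 13^0 mod 97 = 1
Delta = (2 - 10) * 1 mod 97 = 89
New hash = (32 + 89) mod 97 = 24

Answer: 24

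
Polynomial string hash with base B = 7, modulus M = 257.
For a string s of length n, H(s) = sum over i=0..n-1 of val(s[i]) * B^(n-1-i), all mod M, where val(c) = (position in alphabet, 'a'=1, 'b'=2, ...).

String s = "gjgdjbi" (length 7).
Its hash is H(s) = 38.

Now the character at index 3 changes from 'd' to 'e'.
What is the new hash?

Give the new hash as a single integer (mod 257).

Answer: 124

Derivation:
val('d') = 4, val('e') = 5
Position k = 3, exponent = n-1-k = 3
B^3 mod M = 7^3 mod 257 = 86
Delta = (5 - 4) * 86 mod 257 = 86
New hash = (38 + 86) mod 257 = 124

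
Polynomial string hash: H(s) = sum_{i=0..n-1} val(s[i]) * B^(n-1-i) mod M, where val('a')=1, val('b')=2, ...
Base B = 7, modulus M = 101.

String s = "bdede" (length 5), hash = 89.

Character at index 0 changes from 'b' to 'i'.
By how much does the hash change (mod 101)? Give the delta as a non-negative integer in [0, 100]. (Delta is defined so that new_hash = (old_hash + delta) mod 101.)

Delta formula: (val(new) - val(old)) * B^(n-1-k) mod M
  val('i') - val('b') = 9 - 2 = 7
  B^(n-1-k) = 7^4 mod 101 = 78
  Delta = 7 * 78 mod 101 = 41

Answer: 41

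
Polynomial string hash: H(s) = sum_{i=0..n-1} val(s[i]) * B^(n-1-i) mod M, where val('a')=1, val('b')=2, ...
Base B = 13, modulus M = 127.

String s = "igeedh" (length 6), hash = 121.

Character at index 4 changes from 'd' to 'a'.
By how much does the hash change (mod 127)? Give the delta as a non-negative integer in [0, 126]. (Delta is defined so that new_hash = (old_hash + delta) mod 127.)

Delta formula: (val(new) - val(old)) * B^(n-1-k) mod M
  val('a') - val('d') = 1 - 4 = -3
  B^(n-1-k) = 13^1 mod 127 = 13
  Delta = -3 * 13 mod 127 = 88

Answer: 88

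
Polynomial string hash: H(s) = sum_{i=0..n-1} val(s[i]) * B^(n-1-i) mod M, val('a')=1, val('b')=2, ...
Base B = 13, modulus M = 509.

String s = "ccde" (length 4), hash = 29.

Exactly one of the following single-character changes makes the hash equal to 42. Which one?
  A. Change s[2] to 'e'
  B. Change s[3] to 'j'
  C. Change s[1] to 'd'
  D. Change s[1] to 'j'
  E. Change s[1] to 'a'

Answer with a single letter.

Option A: s[2]='d'->'e', delta=(5-4)*13^1 mod 509 = 13, hash=29+13 mod 509 = 42 <-- target
Option B: s[3]='e'->'j', delta=(10-5)*13^0 mod 509 = 5, hash=29+5 mod 509 = 34
Option C: s[1]='c'->'d', delta=(4-3)*13^2 mod 509 = 169, hash=29+169 mod 509 = 198
Option D: s[1]='c'->'j', delta=(10-3)*13^2 mod 509 = 165, hash=29+165 mod 509 = 194
Option E: s[1]='c'->'a', delta=(1-3)*13^2 mod 509 = 171, hash=29+171 mod 509 = 200

Answer: A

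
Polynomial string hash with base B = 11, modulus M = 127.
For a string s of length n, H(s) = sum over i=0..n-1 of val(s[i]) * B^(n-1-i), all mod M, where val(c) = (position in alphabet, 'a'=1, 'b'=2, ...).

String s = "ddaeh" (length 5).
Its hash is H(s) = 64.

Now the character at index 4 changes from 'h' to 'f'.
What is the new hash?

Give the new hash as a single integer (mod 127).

Answer: 62

Derivation:
val('h') = 8, val('f') = 6
Position k = 4, exponent = n-1-k = 0
B^0 mod M = 11^0 mod 127 = 1
Delta = (6 - 8) * 1 mod 127 = 125
New hash = (64 + 125) mod 127 = 62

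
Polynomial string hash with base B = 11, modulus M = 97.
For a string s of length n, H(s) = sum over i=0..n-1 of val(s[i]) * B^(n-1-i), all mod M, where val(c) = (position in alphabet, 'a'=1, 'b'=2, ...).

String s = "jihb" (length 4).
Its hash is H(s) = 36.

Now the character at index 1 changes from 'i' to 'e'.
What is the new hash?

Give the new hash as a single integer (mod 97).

val('i') = 9, val('e') = 5
Position k = 1, exponent = n-1-k = 2
B^2 mod M = 11^2 mod 97 = 24
Delta = (5 - 9) * 24 mod 97 = 1
New hash = (36 + 1) mod 97 = 37

Answer: 37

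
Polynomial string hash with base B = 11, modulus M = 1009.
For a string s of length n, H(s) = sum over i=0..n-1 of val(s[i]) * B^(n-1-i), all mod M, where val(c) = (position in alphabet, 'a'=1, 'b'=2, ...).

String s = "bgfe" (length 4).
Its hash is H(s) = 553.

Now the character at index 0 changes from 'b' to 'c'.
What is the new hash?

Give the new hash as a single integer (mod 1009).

Answer: 875

Derivation:
val('b') = 2, val('c') = 3
Position k = 0, exponent = n-1-k = 3
B^3 mod M = 11^3 mod 1009 = 322
Delta = (3 - 2) * 322 mod 1009 = 322
New hash = (553 + 322) mod 1009 = 875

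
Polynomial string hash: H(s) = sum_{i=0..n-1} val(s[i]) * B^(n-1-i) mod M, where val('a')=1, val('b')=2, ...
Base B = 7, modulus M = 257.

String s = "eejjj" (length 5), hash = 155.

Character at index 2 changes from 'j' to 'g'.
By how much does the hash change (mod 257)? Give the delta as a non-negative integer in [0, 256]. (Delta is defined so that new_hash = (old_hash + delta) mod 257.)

Answer: 110

Derivation:
Delta formula: (val(new) - val(old)) * B^(n-1-k) mod M
  val('g') - val('j') = 7 - 10 = -3
  B^(n-1-k) = 7^2 mod 257 = 49
  Delta = -3 * 49 mod 257 = 110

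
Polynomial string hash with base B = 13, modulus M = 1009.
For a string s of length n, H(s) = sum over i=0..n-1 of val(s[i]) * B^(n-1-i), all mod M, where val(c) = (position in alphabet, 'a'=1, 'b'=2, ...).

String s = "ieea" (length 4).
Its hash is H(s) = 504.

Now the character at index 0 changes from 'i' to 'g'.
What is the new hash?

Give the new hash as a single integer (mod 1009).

Answer: 146

Derivation:
val('i') = 9, val('g') = 7
Position k = 0, exponent = n-1-k = 3
B^3 mod M = 13^3 mod 1009 = 179
Delta = (7 - 9) * 179 mod 1009 = 651
New hash = (504 + 651) mod 1009 = 146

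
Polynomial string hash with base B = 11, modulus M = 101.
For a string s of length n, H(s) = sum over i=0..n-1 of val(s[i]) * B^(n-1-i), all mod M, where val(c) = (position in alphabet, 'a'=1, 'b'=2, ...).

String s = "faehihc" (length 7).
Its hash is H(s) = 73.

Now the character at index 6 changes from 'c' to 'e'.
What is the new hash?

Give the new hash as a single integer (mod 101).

Answer: 75

Derivation:
val('c') = 3, val('e') = 5
Position k = 6, exponent = n-1-k = 0
B^0 mod M = 11^0 mod 101 = 1
Delta = (5 - 3) * 1 mod 101 = 2
New hash = (73 + 2) mod 101 = 75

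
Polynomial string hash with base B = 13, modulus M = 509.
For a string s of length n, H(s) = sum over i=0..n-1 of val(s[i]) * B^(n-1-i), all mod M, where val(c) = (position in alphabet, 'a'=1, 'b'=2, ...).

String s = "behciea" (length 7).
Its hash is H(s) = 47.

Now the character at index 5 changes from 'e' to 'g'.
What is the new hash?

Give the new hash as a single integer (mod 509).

Answer: 73

Derivation:
val('e') = 5, val('g') = 7
Position k = 5, exponent = n-1-k = 1
B^1 mod M = 13^1 mod 509 = 13
Delta = (7 - 5) * 13 mod 509 = 26
New hash = (47 + 26) mod 509 = 73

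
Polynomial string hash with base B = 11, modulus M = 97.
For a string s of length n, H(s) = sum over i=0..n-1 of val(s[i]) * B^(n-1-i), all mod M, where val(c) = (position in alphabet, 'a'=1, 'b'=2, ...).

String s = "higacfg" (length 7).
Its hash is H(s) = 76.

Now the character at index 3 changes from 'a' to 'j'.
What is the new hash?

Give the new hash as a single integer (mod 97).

val('a') = 1, val('j') = 10
Position k = 3, exponent = n-1-k = 3
B^3 mod M = 11^3 mod 97 = 70
Delta = (10 - 1) * 70 mod 97 = 48
New hash = (76 + 48) mod 97 = 27

Answer: 27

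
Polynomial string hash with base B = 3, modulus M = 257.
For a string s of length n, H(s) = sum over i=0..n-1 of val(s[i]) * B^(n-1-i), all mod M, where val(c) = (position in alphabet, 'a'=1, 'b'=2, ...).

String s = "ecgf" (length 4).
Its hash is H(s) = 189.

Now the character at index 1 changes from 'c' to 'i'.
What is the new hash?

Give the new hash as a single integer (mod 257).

val('c') = 3, val('i') = 9
Position k = 1, exponent = n-1-k = 2
B^2 mod M = 3^2 mod 257 = 9
Delta = (9 - 3) * 9 mod 257 = 54
New hash = (189 + 54) mod 257 = 243

Answer: 243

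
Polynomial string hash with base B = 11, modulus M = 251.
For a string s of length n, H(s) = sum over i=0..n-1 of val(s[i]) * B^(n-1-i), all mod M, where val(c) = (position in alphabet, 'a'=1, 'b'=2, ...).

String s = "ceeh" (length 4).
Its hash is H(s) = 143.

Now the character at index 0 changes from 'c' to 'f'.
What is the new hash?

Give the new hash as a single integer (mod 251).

val('c') = 3, val('f') = 6
Position k = 0, exponent = n-1-k = 3
B^3 mod M = 11^3 mod 251 = 76
Delta = (6 - 3) * 76 mod 251 = 228
New hash = (143 + 228) mod 251 = 120

Answer: 120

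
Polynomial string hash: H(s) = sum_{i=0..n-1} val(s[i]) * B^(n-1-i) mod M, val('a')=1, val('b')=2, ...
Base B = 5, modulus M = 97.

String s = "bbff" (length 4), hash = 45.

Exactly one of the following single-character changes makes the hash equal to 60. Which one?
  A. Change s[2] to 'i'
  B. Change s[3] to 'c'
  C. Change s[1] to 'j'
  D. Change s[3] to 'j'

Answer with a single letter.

Answer: A

Derivation:
Option A: s[2]='f'->'i', delta=(9-6)*5^1 mod 97 = 15, hash=45+15 mod 97 = 60 <-- target
Option B: s[3]='f'->'c', delta=(3-6)*5^0 mod 97 = 94, hash=45+94 mod 97 = 42
Option C: s[1]='b'->'j', delta=(10-2)*5^2 mod 97 = 6, hash=45+6 mod 97 = 51
Option D: s[3]='f'->'j', delta=(10-6)*5^0 mod 97 = 4, hash=45+4 mod 97 = 49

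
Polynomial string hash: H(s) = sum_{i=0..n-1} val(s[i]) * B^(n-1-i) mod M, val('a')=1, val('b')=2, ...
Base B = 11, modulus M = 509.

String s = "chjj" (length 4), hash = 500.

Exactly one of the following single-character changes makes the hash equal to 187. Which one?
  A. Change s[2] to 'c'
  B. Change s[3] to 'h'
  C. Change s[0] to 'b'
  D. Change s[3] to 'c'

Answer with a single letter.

Option A: s[2]='j'->'c', delta=(3-10)*11^1 mod 509 = 432, hash=500+432 mod 509 = 423
Option B: s[3]='j'->'h', delta=(8-10)*11^0 mod 509 = 507, hash=500+507 mod 509 = 498
Option C: s[0]='c'->'b', delta=(2-3)*11^3 mod 509 = 196, hash=500+196 mod 509 = 187 <-- target
Option D: s[3]='j'->'c', delta=(3-10)*11^0 mod 509 = 502, hash=500+502 mod 509 = 493

Answer: C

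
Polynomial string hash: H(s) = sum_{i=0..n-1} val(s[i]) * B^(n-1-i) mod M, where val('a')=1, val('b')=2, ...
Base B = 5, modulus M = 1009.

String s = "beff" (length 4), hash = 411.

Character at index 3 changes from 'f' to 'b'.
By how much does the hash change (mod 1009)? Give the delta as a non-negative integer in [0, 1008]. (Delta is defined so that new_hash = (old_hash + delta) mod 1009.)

Answer: 1005

Derivation:
Delta formula: (val(new) - val(old)) * B^(n-1-k) mod M
  val('b') - val('f') = 2 - 6 = -4
  B^(n-1-k) = 5^0 mod 1009 = 1
  Delta = -4 * 1 mod 1009 = 1005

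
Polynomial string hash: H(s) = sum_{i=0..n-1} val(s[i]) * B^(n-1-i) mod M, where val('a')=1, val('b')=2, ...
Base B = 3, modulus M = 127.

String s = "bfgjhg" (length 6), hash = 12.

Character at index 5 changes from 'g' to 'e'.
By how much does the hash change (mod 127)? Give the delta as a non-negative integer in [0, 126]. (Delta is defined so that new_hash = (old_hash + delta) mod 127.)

Delta formula: (val(new) - val(old)) * B^(n-1-k) mod M
  val('e') - val('g') = 5 - 7 = -2
  B^(n-1-k) = 3^0 mod 127 = 1
  Delta = -2 * 1 mod 127 = 125

Answer: 125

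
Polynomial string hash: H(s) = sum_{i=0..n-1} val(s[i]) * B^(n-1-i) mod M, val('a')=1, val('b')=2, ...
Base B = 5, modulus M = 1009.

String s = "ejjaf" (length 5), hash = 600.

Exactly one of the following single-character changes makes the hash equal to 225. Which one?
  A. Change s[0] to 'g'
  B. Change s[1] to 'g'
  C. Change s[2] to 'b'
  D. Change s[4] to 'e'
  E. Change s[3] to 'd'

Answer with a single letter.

Answer: B

Derivation:
Option A: s[0]='e'->'g', delta=(7-5)*5^4 mod 1009 = 241, hash=600+241 mod 1009 = 841
Option B: s[1]='j'->'g', delta=(7-10)*5^3 mod 1009 = 634, hash=600+634 mod 1009 = 225 <-- target
Option C: s[2]='j'->'b', delta=(2-10)*5^2 mod 1009 = 809, hash=600+809 mod 1009 = 400
Option D: s[4]='f'->'e', delta=(5-6)*5^0 mod 1009 = 1008, hash=600+1008 mod 1009 = 599
Option E: s[3]='a'->'d', delta=(4-1)*5^1 mod 1009 = 15, hash=600+15 mod 1009 = 615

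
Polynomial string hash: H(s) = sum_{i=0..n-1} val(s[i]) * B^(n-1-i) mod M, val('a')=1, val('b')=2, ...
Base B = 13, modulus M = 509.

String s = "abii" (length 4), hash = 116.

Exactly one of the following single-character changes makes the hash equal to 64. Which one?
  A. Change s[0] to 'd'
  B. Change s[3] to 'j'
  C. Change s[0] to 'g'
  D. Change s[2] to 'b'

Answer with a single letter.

Answer: C

Derivation:
Option A: s[0]='a'->'d', delta=(4-1)*13^3 mod 509 = 483, hash=116+483 mod 509 = 90
Option B: s[3]='i'->'j', delta=(10-9)*13^0 mod 509 = 1, hash=116+1 mod 509 = 117
Option C: s[0]='a'->'g', delta=(7-1)*13^3 mod 509 = 457, hash=116+457 mod 509 = 64 <-- target
Option D: s[2]='i'->'b', delta=(2-9)*13^1 mod 509 = 418, hash=116+418 mod 509 = 25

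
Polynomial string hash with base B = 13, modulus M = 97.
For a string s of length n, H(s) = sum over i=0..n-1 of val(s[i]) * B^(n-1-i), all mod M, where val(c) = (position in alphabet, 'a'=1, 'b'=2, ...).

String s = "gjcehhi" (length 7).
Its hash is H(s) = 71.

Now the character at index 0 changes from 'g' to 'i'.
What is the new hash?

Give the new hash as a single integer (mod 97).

Answer: 55

Derivation:
val('g') = 7, val('i') = 9
Position k = 0, exponent = n-1-k = 6
B^6 mod M = 13^6 mod 97 = 89
Delta = (9 - 7) * 89 mod 97 = 81
New hash = (71 + 81) mod 97 = 55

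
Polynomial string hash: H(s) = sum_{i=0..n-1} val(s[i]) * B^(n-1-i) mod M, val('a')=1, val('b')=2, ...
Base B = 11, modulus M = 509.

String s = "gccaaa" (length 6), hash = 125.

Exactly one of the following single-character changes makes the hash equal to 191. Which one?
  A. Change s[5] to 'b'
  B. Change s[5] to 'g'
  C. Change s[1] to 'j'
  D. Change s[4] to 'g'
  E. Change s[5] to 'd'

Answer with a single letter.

Answer: D

Derivation:
Option A: s[5]='a'->'b', delta=(2-1)*11^0 mod 509 = 1, hash=125+1 mod 509 = 126
Option B: s[5]='a'->'g', delta=(7-1)*11^0 mod 509 = 6, hash=125+6 mod 509 = 131
Option C: s[1]='c'->'j', delta=(10-3)*11^4 mod 509 = 178, hash=125+178 mod 509 = 303
Option D: s[4]='a'->'g', delta=(7-1)*11^1 mod 509 = 66, hash=125+66 mod 509 = 191 <-- target
Option E: s[5]='a'->'d', delta=(4-1)*11^0 mod 509 = 3, hash=125+3 mod 509 = 128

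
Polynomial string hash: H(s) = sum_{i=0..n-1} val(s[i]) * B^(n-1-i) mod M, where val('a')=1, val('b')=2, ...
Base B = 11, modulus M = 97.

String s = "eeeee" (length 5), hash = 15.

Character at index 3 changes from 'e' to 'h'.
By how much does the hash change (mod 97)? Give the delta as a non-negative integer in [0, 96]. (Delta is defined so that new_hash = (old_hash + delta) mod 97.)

Delta formula: (val(new) - val(old)) * B^(n-1-k) mod M
  val('h') - val('e') = 8 - 5 = 3
  B^(n-1-k) = 11^1 mod 97 = 11
  Delta = 3 * 11 mod 97 = 33

Answer: 33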